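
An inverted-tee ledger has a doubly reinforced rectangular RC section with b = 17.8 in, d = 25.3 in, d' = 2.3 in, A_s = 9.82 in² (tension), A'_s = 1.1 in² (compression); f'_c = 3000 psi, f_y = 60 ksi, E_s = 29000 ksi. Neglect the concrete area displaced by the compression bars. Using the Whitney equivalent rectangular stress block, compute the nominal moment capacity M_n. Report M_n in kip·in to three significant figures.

Assume both steels yield.
a = (A_s − A'_s) f_y/(0.85 f'_c b) = (9.82 − 1.1) × 60/(0.85 × 3 × 17.8) = 11.527 in.
c = a/β₁ = 11.527/0.85 = 13.561 in; ε'_s = 0.003(c − d')/c = 0.0025 ≥ ε_y = 0.0021, so the compression steel yields.
M_n = (A_s − A'_s) f_y (d − a/2) + A'_s f_y (d − d') = 523.2 × (25.3 − 5.7635) + 66 × (25.3 − 2.3) = 10221.5 + 1518.0 = 11739.5 kip·in.

M_n ≈ 11700 kip·in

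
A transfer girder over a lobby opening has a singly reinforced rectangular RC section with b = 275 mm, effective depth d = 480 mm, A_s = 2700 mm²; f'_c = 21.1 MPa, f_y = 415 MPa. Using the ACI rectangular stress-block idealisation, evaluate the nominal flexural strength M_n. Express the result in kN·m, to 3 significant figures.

T = A_s f_y = 2700 × 415 = 1120500 N = 1120.5 kN.
From C = T: a = T/(0.85 f'_c b) = 1120500/(0.85 × 21.1 × 275) = 227.18 mm.
M_n = T(d − a/2) = 1120.5 kN × (480 − 113.59) mm = 410.56 kN·m.

M_n ≈ 411 kN·m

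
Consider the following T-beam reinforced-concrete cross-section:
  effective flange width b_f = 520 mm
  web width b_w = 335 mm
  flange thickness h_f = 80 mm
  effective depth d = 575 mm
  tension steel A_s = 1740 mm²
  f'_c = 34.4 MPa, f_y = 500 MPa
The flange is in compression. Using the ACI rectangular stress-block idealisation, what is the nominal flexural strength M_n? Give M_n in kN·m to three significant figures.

M_n ≈ 475 kN·m

Tension: T = A_s f_y = 1740 × 500 = 870000 N.
Try a within the flange: a = T/(0.85 f'_c b_f) = 870000/(0.85 × 34.4 × 520) = 57.22 mm.
Since a = 57.22 ≤ h_f = 80 mm, the stress block lies entirely in the flange; analyse as a rectangular beam of width b_f.
M_n = T(d − a/2) = 870000 × (575 − 28.61) = 475.36 × 10⁶ N·mm.
M_n = 475.36 kN·m.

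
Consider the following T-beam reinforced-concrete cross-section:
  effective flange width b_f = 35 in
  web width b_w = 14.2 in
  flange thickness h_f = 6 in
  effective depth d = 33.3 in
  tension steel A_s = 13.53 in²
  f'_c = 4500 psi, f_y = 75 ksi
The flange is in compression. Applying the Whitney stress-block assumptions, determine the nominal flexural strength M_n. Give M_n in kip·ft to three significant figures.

Tension: T = A_s f_y = 13.53 × 75 = 1014.75 kips.
Try a within the flange: a = T/(0.85 f'_c b_f) = 1014.75/(0.85 × 4.5 × 35) = 7.580 in.
a = 7.580 > h_f = 6 in: the block extends into the web. Split into flange-overhang and web parts.
C_f = 0.85 f'_c (b_f − b_w) h_f = 0.85 × 4.5 × (35 − 14.2) × 6 = 477.4 kips.
Remaining web compression depth: a_w = (T − C_f)/(0.85 f'_c b_w) = (1014.75 − 477.4)/(0.85 × 4.5 × 14.2) = 9.893 in.
M_n = C_f(d − h_f/2) + (T − C_f)(d − a_w/2) = 477.4 × (33.3 − 3) + 537.35 × (33.3 − 4.9465) = 14465.2 + 15235.8 = 29701.0 kip·in.
M_n = 29701.0/12 = 2475.08 kip·ft.

M_n ≈ 2480 kip·ft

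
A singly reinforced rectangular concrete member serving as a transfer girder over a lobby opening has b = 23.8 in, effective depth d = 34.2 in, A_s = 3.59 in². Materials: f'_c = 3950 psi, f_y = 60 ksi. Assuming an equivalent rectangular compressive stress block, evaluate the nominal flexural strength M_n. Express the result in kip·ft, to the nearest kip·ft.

M_n ≈ 590 kip·ft

T = A_s f_y = 3.59 × 60 = 215.4 kips.
a = T/(0.85 f'_c b) = 215.4/(0.85 × 3.95 × 23.8) = 2.696 in.
M_n = T(d − a/2) = 215.4 × (34.2 − 1.348) = 7076.3 kip·in = 7076.3/12 = 589.69 kip·ft.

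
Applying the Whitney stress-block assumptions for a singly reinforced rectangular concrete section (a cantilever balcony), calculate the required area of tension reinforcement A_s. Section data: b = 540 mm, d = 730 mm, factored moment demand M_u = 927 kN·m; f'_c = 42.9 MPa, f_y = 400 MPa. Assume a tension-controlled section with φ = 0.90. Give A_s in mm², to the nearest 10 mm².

A_s ≈ 3720 mm²

M_n = M_u/φ = 927/0.90 = 1030 kN·m.
With M_n = 0.85 f'_c a b (d − a/2), solve the quadratic for a:
a = d − √(d² − 2M_n/(0.85 f'_c b)) = 730 − √(730² − 2 × 1030×10⁶/(0.85 × 42.9 × 540)) = 75.57 mm.
A_s = 0.85 f'_c a b / f_y = 0.85 × 42.9 × 75.57 × 540 / 400 = 3720.1 mm².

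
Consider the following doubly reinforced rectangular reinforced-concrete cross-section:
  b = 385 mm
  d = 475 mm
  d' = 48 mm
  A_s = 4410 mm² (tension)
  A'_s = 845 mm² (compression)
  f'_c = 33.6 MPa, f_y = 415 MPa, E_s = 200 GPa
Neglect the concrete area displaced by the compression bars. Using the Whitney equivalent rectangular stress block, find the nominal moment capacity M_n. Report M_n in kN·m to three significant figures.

Assume both tension and compression steel yield.
Net tension couple steel: A_s − A'_s = 3565 mm².
a = (A_s − A'_s) f_y / (0.85 f'_c b) = 1479475/(0.85 × 33.6 × 385) = 134.55 mm.
c = a/β₁ = 134.55/0.81 = 166.11 mm; ε'_s = 0.003(c − d')/c = 0.0021 ≥ f_y/E_s = 0.0021, so compression steel does yield.
M_n = (A_s − A'_s) f_y (d − a/2) + A'_s f_y (d − d') = [1479475 × (475 − 67.275) + 350675 × (475 − 48)] × 10⁻⁶ = 603.22 + 149.74 = 752.96 kN·m.

M_n ≈ 753 kN·m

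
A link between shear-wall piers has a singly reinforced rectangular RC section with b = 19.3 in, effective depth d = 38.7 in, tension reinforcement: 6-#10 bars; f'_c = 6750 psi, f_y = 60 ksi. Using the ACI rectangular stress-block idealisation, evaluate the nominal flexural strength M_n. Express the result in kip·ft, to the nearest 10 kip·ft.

M_n ≈ 1400 kip·ft

A_s = 6 × 1.27 = 7.62 in².
T = A_s f_y = 7.62 × 60 = 457.2 kips.
a = T/(0.85 f'_c b) = 457.2/(0.85 × 6.75 × 19.3) = 4.129 in.
M_n = T(d − a/2) = 457.2 × (38.7 − 2.0645) = 16749.8 kip·in = 16749.8/12 = 1395.82 kip·ft.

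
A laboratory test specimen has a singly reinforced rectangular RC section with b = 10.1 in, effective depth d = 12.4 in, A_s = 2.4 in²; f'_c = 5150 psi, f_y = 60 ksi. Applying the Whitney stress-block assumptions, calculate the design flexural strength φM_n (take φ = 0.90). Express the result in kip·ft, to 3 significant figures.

T = A_s f_y = 2.4 × 60 = 144 kips.
a = T/(0.85 f'_c b) = 144/(0.85 × 5.15 × 10.1) = 3.257 in.
M_n = T(d − a/2) = 144 × (12.4 − 1.6285) = 1551.1 kip·in = 1551.1/12 = 129.26 kip·ft.
φM_n = 0.90 × 129.26 = 116.33 kip·ft.

φM_n ≈ 116 kip·ft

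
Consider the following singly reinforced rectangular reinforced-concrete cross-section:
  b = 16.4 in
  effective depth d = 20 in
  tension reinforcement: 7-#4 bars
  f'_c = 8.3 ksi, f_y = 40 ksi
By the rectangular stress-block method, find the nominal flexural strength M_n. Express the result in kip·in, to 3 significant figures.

M_n ≈ 1110 kip·in

A_s = 7 × 0.2 = 1.4 in².
T = A_s f_y = 1.4 × 40 = 56 kips.
a = T/(0.85 f'_c b) = 56/(0.85 × 8.3 × 16.4) = 0.484 in.
M_n = T(d − a/2) = 56 × (20 − 0.242) = 1106.4 kip·in.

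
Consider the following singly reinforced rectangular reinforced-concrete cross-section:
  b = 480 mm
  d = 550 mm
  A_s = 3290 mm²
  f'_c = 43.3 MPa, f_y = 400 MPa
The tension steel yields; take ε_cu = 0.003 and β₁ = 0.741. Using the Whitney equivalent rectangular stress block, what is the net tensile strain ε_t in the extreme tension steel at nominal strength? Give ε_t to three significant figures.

a = A_s f_y/(0.85 f'_c b) = 74.49 mm.
β₁ = 0.741, so c = a/β₁ = 74.49/0.741 = 100.53 mm.
From the linear strain diagram with ε_cu = 0.003: ε_t = 0.003 (d − c)/c = 0.003 × (550 − 100.53)/100.53 = 0.0134.
Since ε_t ≥ 0.005, the section is tension-controlled.

ε_t ≈ 0.0134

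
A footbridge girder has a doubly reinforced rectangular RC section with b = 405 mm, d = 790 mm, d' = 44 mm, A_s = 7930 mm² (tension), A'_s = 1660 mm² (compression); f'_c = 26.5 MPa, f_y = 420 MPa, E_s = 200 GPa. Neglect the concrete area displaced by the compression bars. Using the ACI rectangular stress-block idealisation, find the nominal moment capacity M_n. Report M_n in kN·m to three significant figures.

Assume both tension and compression steel yield.
Net tension couple steel: A_s − A'_s = 6270 mm².
a = (A_s − A'_s) f_y / (0.85 f'_c b) = 2633400/(0.85 × 26.5 × 405) = 288.67 mm.
c = a/β₁ = 288.67/0.85 = 339.61 mm; ε'_s = 0.003(c − d')/c = 0.0026 ≥ f_y/E_s = 0.0021, so compression steel does yield.
M_n = (A_s − A'_s) f_y (d − a/2) + A'_s f_y (d − d') = [2633400 × (790 − 144.335) + 697200 × (790 − 44)] × 10⁻⁶ = 1700.29 + 520.11 = 2220.40 kN·m.

M_n ≈ 2220 kN·m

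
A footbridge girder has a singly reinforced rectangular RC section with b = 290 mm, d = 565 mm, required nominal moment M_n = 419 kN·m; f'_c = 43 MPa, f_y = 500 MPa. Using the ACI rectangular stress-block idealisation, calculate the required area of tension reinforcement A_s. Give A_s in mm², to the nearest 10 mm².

A_s ≈ 1590 mm²

With M_n = 0.85 f'_c a b (d − a/2), solve the quadratic for a:
a = d − √(d² − 2M_n/(0.85 f'_c b)) = 565 − √(565² − 2 × 419×10⁶/(0.85 × 43 × 290)) = 74.93 mm.
A_s = 0.85 f'_c a b / f_y = 0.85 × 43 × 74.93 × 290 / 500 = 1588.4 mm².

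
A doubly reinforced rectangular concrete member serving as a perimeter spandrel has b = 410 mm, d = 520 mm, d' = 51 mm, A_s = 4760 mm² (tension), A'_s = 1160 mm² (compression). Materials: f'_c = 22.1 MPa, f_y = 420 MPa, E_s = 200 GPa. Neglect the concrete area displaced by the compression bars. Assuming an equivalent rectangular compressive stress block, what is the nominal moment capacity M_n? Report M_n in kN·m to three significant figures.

Assume both tension and compression steel yield.
Net tension couple steel: A_s − A'_s = 3600 mm².
a = (A_s − A'_s) f_y / (0.85 f'_c b) = 1512000/(0.85 × 22.1 × 410) = 196.32 mm.
c = a/β₁ = 196.32/0.85 = 230.96 mm; ε'_s = 0.003(c − d')/c = 0.0023 ≥ f_y/E_s = 0.0021, so compression steel does yield.
M_n = (A_s − A'_s) f_y (d − a/2) + A'_s f_y (d − d') = [1512000 × (520 − 98.16) + 487200 × (520 − 51)] × 10⁻⁶ = 637.82 + 228.50 = 866.32 kN·m.

M_n ≈ 866 kN·m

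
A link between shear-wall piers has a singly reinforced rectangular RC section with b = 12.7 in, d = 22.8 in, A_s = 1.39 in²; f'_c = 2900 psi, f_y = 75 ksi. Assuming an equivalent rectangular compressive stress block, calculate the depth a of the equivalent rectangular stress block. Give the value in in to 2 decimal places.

a ≈ 3.33 in

T = A_s f_y = 1.39 × 75 = 104.25 kips.
a = T/(0.85 f'_c b) = 104.25/(0.85 × 2.9 × 12.7) = 3.33 in.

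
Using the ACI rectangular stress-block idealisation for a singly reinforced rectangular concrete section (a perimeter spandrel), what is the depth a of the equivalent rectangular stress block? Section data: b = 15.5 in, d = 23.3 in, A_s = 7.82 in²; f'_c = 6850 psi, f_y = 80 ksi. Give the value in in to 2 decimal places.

T = A_s f_y = 7.82 × 80 = 625.6 kips.
a = T/(0.85 f'_c b) = 625.6/(0.85 × 6.85 × 15.5) = 6.93 in.

a ≈ 6.93 in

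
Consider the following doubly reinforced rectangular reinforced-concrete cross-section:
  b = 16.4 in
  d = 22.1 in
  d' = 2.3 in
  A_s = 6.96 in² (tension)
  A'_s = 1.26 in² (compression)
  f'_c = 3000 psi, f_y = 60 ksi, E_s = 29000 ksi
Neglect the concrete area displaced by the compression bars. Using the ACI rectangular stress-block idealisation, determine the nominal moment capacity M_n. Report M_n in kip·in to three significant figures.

M_n ≈ 7660 kip·in

Assume both steels yield.
a = (A_s − A'_s) f_y/(0.85 f'_c b) = (6.96 − 1.26) × 60/(0.85 × 3 × 16.4) = 8.178 in.
c = a/β₁ = 8.178/0.85 = 9.621 in; ε'_s = 0.003(c − d')/c = 0.0023 ≥ ε_y = 0.0021, so the compression steel yields.
M_n = (A_s − A'_s) f_y (d − a/2) + A'_s f_y (d − d') = 342 × (22.1 − 4.089) + 75.6 × (22.1 − 2.3) = 6159.8 + 1496.9 = 7656.7 kip·in.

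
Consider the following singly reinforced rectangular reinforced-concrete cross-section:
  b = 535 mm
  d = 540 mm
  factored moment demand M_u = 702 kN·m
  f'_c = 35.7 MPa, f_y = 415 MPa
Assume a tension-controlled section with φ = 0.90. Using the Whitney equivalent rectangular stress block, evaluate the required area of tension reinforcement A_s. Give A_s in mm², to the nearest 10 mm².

A_s ≈ 3830 mm²

M_n = M_u/φ = 702/0.90 = 780 kN·m.
With M_n = 0.85 f'_c a b (d − a/2), solve the quadratic for a:
a = d − √(d² − 2M_n/(0.85 f'_c b)) = 540 − √(540² − 2 × 780×10⁶/(0.85 × 35.7 × 535)) = 97.84 mm.
A_s = 0.85 f'_c a b / f_y = 0.85 × 35.7 × 97.84 × 535 / 415 = 3827.4 mm².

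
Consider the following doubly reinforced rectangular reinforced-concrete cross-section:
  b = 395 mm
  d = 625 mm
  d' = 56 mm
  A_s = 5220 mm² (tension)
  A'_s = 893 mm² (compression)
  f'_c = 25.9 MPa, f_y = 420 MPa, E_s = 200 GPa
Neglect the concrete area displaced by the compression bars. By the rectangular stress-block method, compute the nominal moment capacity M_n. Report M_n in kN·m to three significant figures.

M_n ≈ 1160 kN·m

Assume both tension and compression steel yield.
Net tension couple steel: A_s − A'_s = 4327 mm².
a = (A_s − A'_s) f_y / (0.85 f'_c b) = 1817340/(0.85 × 25.9 × 395) = 208.99 mm.
c = a/β₁ = 208.99/0.85 = 245.87 mm; ε'_s = 0.003(c − d')/c = 0.0023 ≥ f_y/E_s = 0.0021, so compression steel does yield.
M_n = (A_s − A'_s) f_y (d − a/2) + A'_s f_y (d − d') = [1817340 × (625 − 104.495) + 375060 × (625 − 56)] × 10⁻⁶ = 945.93 + 213.41 = 1159.34 kN·m.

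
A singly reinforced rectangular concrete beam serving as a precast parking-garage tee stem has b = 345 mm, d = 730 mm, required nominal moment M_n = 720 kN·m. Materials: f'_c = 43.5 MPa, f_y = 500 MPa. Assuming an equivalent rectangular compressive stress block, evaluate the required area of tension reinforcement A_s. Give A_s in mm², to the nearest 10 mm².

With M_n = 0.85 f'_c a b (d − a/2), solve the quadratic for a:
a = d − √(d² − 2M_n/(0.85 f'_c b)) = 730 − √(730² − 2 × 720×10⁶/(0.85 × 43.5 × 345)) = 81.91 mm.
A_s = 0.85 f'_c a b / f_y = 0.85 × 43.5 × 81.91 × 345 / 500 = 2089.7 mm².

A_s ≈ 2090 mm²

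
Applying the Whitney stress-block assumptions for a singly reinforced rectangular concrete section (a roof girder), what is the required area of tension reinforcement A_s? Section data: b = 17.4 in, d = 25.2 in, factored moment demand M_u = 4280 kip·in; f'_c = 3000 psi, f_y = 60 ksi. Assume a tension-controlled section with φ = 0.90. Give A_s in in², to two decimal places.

M_n = M_u/φ = 4280/0.90 = 4755.56 kip·in.
From M_n = 0.85 f'_c a b (d − a/2):
a = d − √(d² − 2M_n/(0.85 f'_c b)) = 25.2 − √(25.2² − 2 × 4755.56/(0.85 × 3 × 17.4)) = 4.689 in.
A_s = 0.85 f'_c a b / f_y = 0.85 × 3 × 4.689 × 17.4 / 60 = 3.468 in².

A_s ≈ 3.47 in²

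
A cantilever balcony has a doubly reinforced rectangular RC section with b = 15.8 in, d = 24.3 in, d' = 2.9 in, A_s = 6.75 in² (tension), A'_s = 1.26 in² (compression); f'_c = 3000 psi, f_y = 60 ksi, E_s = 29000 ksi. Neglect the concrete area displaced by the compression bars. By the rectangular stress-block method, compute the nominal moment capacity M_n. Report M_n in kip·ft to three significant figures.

M_n ≈ 690 kip·ft

Assume both steels yield.
a = (A_s − A'_s) f_y/(0.85 f'_c b) = (6.75 − 1.26) × 60/(0.85 × 3 × 15.8) = 8.176 in.
c = a/β₁ = 8.176/0.85 = 9.619 in; ε'_s = 0.003(c − d')/c = 0.0021 ≥ ε_y = 0.0021, so the compression steel yields.
M_n = (A_s − A'_s) f_y (d − a/2) + A'_s f_y (d − d') = 329.4 × (24.3 − 4.088) + 75.6 × (24.3 − 2.9) = 6657.8 + 1617.8 = 8275.6 kip·in = 8275.6/12 = 689.63 kip·ft.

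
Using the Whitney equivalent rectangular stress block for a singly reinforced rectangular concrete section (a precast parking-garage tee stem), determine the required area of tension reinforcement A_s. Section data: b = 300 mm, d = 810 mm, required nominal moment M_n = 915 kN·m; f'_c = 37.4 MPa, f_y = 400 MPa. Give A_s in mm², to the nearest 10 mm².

A_s ≈ 3070 mm²

With M_n = 0.85 f'_c a b (d − a/2), solve the quadratic for a:
a = d − √(d² − 2M_n/(0.85 f'_c b)) = 810 − √(810² − 2 × 915×10⁶/(0.85 × 37.4 × 300)) = 128.67 mm.
A_s = 0.85 f'_c a b / f_y = 0.85 × 37.4 × 128.67 × 300 / 400 = 3067.8 mm².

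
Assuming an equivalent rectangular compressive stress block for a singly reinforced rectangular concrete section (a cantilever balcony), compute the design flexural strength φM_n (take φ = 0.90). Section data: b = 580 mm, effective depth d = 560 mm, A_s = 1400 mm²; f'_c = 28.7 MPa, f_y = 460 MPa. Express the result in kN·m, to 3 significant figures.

T = A_s f_y = 1400 × 460 = 644000 N = 644 kN.
From C = T: a = T/(0.85 f'_c b) = 644000/(0.85 × 28.7 × 580) = 45.52 mm.
M_n = T(d − a/2) = 644 kN × (560 − 22.76) mm = 345.98 kN·m.
φM_n = 0.90 × 345.98 = 311.38 kN·m.

φM_n ≈ 311 kN·m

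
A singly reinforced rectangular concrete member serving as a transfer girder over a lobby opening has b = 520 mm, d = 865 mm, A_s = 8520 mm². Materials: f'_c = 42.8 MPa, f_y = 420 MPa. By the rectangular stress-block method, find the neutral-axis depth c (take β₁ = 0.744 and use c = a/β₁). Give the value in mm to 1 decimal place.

T = A_s f_y = 8520 × 420 = 3578400 N = 3578.4 kN.
Setting C = 0.85 f'_c a b equal to T: a = 3578400/(0.85 × 42.8 × 520) = 189.157 mm.
With β₁ = 0.744, c = a/β₁ = 189.157/0.744 = 254.2 mm.

c ≈ 254.2 mm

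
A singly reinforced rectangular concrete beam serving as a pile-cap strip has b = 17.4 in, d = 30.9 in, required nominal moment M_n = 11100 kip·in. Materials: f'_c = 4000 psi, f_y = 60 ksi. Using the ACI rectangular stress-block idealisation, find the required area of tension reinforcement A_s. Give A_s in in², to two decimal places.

A_s ≈ 6.73 in²

From M_n = 0.85 f'_c a b (d − a/2):
a = d − √(d² − 2M_n/(0.85 f'_c b)) = 30.9 − √(30.9² − 2 × 11100/(0.85 × 4 × 17.4)) = 6.826 in.
A_s = 0.85 f'_c a b / f_y = 0.85 × 4 × 6.826 × 17.4 / 60 = 6.730 in².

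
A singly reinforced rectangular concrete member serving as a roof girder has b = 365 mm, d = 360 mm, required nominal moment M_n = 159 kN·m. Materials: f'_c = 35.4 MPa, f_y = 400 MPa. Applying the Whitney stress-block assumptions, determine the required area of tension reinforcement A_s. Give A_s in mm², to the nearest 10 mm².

With M_n = 0.85 f'_c a b (d − a/2), solve the quadratic for a:
a = d − √(d² − 2M_n/(0.85 f'_c b)) = 360 − √(360² − 2 × 159×10⁶/(0.85 × 35.4 × 365)) = 42.75 mm.
A_s = 0.85 f'_c a b / f_y = 0.85 × 35.4 × 42.75 × 365 / 400 = 1173.8 mm².

A_s ≈ 1170 mm²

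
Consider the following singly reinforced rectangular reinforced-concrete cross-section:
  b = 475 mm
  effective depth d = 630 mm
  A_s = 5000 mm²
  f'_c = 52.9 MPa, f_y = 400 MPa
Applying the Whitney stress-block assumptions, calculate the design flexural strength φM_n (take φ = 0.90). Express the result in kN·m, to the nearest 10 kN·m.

φM_n ≈ 1050 kN·m

T = A_s f_y = 5000 × 400 = 2000000 N = 2000 kN.
From C = T: a = T/(0.85 f'_c b) = 2000000/(0.85 × 52.9 × 475) = 93.64 mm.
M_n = T(d − a/2) = 2000 kN × (630 − 46.82) mm = 1166.36 kN·m.
φM_n = 0.90 × 1166.36 = 1049.72 kN·m.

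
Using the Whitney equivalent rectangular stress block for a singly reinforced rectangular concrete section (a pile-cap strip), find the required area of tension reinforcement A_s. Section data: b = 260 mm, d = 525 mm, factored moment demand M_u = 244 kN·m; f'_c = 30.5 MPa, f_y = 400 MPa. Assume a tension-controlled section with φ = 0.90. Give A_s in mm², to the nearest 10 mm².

A_s ≈ 1400 mm²

M_n = M_u/φ = 244/0.90 = 271.111 kN·m.
With M_n = 0.85 f'_c a b (d − a/2), solve the quadratic for a:
a = d − √(d² − 2M_n/(0.85 f'_c b)) = 525 − √(525² − 2 × 271.111×10⁶/(0.85 × 30.5 × 260)) = 83.21 mm.
A_s = 0.85 f'_c a b / f_y = 0.85 × 30.5 × 83.21 × 260 / 400 = 1402.2 mm².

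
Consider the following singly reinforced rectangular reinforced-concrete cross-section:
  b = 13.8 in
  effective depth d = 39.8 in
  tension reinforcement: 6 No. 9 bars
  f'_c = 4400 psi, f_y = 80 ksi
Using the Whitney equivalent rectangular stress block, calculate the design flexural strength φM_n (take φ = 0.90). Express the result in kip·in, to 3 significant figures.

φM_n ≈ 15200 kip·in

A_s = 6 × 1 = 6 in².
T = A_s f_y = 6 × 80 = 480 kips.
a = T/(0.85 f'_c b) = 480/(0.85 × 4.4 × 13.8) = 9.300 in.
M_n = T(d − a/2) = 480 × (39.8 − 4.65) = 16872.0 kip·in.
φM_n = 0.90 × 16872.0 = 15184.8 kip·in.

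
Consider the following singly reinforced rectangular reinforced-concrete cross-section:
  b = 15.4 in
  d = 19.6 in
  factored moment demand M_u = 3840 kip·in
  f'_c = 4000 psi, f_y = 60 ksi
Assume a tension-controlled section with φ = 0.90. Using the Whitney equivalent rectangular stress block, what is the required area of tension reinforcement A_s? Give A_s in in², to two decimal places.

A_s ≈ 4.13 in²

M_n = M_u/φ = 3840/0.90 = 4266.67 kip·in.
From M_n = 0.85 f'_c a b (d − a/2):
a = d − √(d² − 2M_n/(0.85 f'_c b)) = 19.6 − √(19.6² − 2 × 4266.67/(0.85 × 4 × 15.4)) = 4.728 in.
A_s = 0.85 f'_c a b / f_y = 0.85 × 4 × 4.728 × 15.4 / 60 = 4.126 in².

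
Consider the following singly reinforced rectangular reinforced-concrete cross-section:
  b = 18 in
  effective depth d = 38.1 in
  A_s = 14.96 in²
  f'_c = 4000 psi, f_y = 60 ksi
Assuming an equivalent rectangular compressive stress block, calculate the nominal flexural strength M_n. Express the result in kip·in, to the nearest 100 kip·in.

M_n ≈ 27600 kip·in

T = A_s f_y = 14.96 × 60 = 897.6 kips.
a = T/(0.85 f'_c b) = 897.6/(0.85 × 4 × 18) = 14.667 in.
M_n = T(d − a/2) = 897.6 × (38.1 − 7.3335) = 27616.0 kip·in.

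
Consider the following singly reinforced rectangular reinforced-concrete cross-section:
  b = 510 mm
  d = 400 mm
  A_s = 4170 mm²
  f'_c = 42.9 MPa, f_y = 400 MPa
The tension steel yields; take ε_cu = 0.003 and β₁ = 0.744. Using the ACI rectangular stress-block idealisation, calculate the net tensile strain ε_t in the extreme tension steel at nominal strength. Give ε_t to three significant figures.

ε_t ≈ 0.00695

a = A_s f_y/(0.85 f'_c b) = 89.69 mm.
β₁ = 0.744, so c = a/β₁ = 89.69/0.744 = 120.55 mm.
From the linear strain diagram with ε_cu = 0.003: ε_t = 0.003 (d − c)/c = 0.003 × (400 − 120.55)/120.55 = 0.00695.
Since ε_t ≥ 0.005, the section is tension-controlled.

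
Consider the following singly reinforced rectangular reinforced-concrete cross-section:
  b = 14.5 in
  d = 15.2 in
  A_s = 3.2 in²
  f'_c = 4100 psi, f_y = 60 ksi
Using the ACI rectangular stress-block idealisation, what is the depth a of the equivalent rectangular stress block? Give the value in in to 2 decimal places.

T = A_s f_y = 3.2 × 60 = 192 kips.
a = T/(0.85 f'_c b) = 192/(0.85 × 4.1 × 14.5) = 3.80 in.

a ≈ 3.80 in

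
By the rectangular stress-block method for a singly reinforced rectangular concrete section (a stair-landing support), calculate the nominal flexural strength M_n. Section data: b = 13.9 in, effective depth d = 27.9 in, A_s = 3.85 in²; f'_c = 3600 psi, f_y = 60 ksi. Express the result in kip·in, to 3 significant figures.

M_n ≈ 5820 kip·in

T = A_s f_y = 3.85 × 60 = 231 kips.
a = T/(0.85 f'_c b) = 231/(0.85 × 3.6 × 13.9) = 5.431 in.
M_n = T(d − a/2) = 231 × (27.9 − 2.7155) = 5817.6 kip·in.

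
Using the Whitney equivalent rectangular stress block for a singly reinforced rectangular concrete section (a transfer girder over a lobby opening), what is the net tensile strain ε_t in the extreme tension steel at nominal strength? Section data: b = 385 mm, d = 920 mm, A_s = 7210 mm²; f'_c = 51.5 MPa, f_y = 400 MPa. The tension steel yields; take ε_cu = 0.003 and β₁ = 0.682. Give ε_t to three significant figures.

ε_t ≈ 0.00800

a = A_s f_y/(0.85 f'_c b) = 171.12 mm.
β₁ = 0.682, so c = a/β₁ = 171.12/0.682 = 250.91 mm.
From the linear strain diagram with ε_cu = 0.003: ε_t = 0.003 (d − c)/c = 0.003 × (920 − 250.91)/250.91 = 0.00800.
Since ε_t ≥ 0.005, the section is tension-controlled.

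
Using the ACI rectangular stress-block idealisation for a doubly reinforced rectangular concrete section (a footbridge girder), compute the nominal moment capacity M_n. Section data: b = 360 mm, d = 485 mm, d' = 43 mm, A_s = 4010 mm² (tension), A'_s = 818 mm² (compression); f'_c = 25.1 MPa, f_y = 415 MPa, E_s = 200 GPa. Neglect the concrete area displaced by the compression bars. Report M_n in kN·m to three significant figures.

M_n ≈ 678 kN·m

Assume both tension and compression steel yield.
Net tension couple steel: A_s − A'_s = 3192 mm².
a = (A_s − A'_s) f_y / (0.85 f'_c b) = 1324680/(0.85 × 25.1 × 360) = 172.47 mm.
c = a/β₁ = 172.47/0.85 = 202.91 mm; ε'_s = 0.003(c − d')/c = 0.0024 ≥ f_y/E_s = 0.0021, so compression steel does yield.
M_n = (A_s − A'_s) f_y (d − a/2) + A'_s f_y (d − d') = [1324680 × (485 − 86.235) + 339470 × (485 − 43)] × 10⁻⁶ = 528.24 + 150.05 = 678.29 kN·m.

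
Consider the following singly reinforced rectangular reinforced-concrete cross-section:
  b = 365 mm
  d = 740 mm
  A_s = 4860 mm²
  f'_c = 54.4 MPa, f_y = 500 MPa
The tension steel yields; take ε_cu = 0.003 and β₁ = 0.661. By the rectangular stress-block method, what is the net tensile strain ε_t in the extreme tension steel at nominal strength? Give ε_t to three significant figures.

a = A_s f_y/(0.85 f'_c b) = 143.98 mm.
β₁ = 0.661, so c = a/β₁ = 143.98/0.661 = 217.82 mm.
From the linear strain diagram with ε_cu = 0.003: ε_t = 0.003 (d − c)/c = 0.003 × (740 − 217.82)/217.82 = 0.00719.
Since ε_t ≥ 0.005, the section is tension-controlled.

ε_t ≈ 0.00719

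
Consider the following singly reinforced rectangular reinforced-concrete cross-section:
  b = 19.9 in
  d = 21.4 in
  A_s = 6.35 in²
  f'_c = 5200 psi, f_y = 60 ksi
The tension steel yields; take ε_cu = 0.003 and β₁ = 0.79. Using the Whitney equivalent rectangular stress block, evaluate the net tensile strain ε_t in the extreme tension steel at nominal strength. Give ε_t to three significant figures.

ε_t ≈ 0.00871

a = A_s f_y/(0.85 f'_c b) = 4.332 in.
β₁ = 0.79, so c = a/β₁ = 4.332/0.79 = 5.484 in.
From the linear strain diagram with ε_cu = 0.003: ε_t = 0.003 (d − c)/c = 0.003 × (21.4 − 5.484)/5.484 = 0.00871.
Since ε_t ≥ 0.005, the section is tension-controlled.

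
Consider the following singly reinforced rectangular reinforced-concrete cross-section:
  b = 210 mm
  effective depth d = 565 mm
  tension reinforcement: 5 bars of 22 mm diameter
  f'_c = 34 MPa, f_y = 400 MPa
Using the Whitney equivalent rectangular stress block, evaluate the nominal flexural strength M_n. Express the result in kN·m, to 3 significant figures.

M_n ≈ 382 kN·m

A_s = 5 × 380 = 1900 mm².
T = A_s f_y = 1900 × 400 = 760000 N = 760 kN.
From C = T: a = T/(0.85 f'_c b) = 760000/(0.85 × 34 × 210) = 125.23 mm.
M_n = T(d − a/2) = 760 kN × (565 − 62.615) mm = 381.81 kN·m.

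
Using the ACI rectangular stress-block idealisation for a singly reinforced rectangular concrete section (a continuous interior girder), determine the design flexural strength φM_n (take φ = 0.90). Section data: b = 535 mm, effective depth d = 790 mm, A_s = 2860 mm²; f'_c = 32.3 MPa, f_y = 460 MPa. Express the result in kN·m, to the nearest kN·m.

T = A_s f_y = 2860 × 460 = 1315600 N = 1315.6 kN.
From C = T: a = T/(0.85 f'_c b) = 1315600/(0.85 × 32.3 × 535) = 89.57 mm.
M_n = T(d − a/2) = 1315.6 kN × (790 − 44.785) mm = 980.40 kN·m.
φM_n = 0.90 × 980.40 = 882.36 kN·m.

φM_n ≈ 882 kN·m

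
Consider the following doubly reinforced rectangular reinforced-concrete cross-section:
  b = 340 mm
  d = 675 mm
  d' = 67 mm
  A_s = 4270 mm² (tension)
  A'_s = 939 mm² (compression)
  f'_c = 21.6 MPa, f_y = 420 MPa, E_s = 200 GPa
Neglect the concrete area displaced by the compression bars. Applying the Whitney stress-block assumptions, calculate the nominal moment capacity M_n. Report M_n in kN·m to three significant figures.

Assume both tension and compression steel yield.
Net tension couple steel: A_s − A'_s = 3331 mm².
a = (A_s − A'_s) f_y / (0.85 f'_c b) = 1399020/(0.85 × 21.6 × 340) = 224.12 mm.
c = a/β₁ = 224.12/0.85 = 263.67 mm; ε'_s = 0.003(c − d')/c = 0.0022 ≥ f_y/E_s = 0.0021, so compression steel does yield.
M_n = (A_s − A'_s) f_y (d − a/2) + A'_s f_y (d − d') = [1399020 × (675 − 112.06) + 394380 × (675 − 67)] × 10⁻⁶ = 787.56 + 239.78 = 1027.34 kN·m.

M_n ≈ 1030 kN·m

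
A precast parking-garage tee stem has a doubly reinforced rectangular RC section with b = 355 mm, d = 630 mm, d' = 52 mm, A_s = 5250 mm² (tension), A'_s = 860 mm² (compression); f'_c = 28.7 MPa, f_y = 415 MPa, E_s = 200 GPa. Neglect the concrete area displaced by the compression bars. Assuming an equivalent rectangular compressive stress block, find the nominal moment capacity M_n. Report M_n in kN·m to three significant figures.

Assume both tension and compression steel yield.
Net tension couple steel: A_s − A'_s = 4390 mm².
a = (A_s − A'_s) f_y / (0.85 f'_c b) = 1821850/(0.85 × 28.7 × 355) = 210.37 mm.
c = a/β₁ = 210.37/0.845 = 248.96 mm; ε'_s = 0.003(c − d')/c = 0.0024 ≥ f_y/E_s = 0.0021, so compression steel does yield.
M_n = (A_s − A'_s) f_y (d − a/2) + A'_s f_y (d − d') = [1821850 × (630 − 105.185) + 356900 × (630 − 52)] × 10⁻⁶ = 956.13 + 206.29 = 1162.42 kN·m.

M_n ≈ 1160 kN·m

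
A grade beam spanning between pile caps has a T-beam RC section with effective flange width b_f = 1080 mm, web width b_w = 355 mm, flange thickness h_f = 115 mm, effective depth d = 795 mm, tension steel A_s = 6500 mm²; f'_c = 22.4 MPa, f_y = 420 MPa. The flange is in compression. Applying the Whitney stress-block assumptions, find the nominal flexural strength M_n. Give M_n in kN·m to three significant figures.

Tension: T = A_s f_y = 6500 × 420 = 2730000 N.
Try a within the flange: a = T/(0.85 f'_c b_f) = 2730000/(0.85 × 22.4 × 1080) = 132.76 mm.
a = 132.76 > h_f = 115 mm: the block extends into the web. Split into flange-overhang and web parts.
C_f = 0.85 f'_c (b_f − b_w) h_f = 0.85 × 22.4 × (1080 − 355) × 115 = 1587460 N.
Remaining web compression depth: a_w = (T − C_f)/(0.85 f'_c b_w) = (2730000 − 1587460)/(0.85 × 22.4 × 355) = 169.03 mm.
M_n = C_f(d − h_f/2) + (T − C_f)(d − a_w/2) = 1587460 × (795 − 57.5) + 1142540 × (795 − 84.515) = 1170.75 + 811.76 = 1982.51 × 10⁶ N·mm.
M_n = 1982.51 kN·m.

M_n ≈ 1980 kN·m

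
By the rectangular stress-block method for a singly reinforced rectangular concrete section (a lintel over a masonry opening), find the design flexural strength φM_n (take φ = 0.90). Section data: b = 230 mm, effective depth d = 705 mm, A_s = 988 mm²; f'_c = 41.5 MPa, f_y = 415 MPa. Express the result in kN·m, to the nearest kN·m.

T = A_s f_y = 988 × 415 = 410020 N = 410.02 kN.
From C = T: a = T/(0.85 f'_c b) = 410020/(0.85 × 41.5 × 230) = 50.54 mm.
M_n = T(d − a/2) = 410.02 kN × (705 − 25.27) mm = 278.70 kN·m.
φM_n = 0.90 × 278.70 = 250.83 kN·m.

φM_n ≈ 251 kN·m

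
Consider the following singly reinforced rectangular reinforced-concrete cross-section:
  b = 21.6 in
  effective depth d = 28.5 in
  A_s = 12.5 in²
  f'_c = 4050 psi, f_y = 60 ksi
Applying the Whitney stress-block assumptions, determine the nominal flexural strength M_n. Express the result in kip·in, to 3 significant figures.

M_n ≈ 17600 kip·in

T = A_s f_y = 12.5 × 60 = 750 kips.
a = T/(0.85 f'_c b) = 750/(0.85 × 4.05 × 21.6) = 10.086 in.
M_n = T(d − a/2) = 750 × (28.5 − 5.043) = 17592.8 kip·in.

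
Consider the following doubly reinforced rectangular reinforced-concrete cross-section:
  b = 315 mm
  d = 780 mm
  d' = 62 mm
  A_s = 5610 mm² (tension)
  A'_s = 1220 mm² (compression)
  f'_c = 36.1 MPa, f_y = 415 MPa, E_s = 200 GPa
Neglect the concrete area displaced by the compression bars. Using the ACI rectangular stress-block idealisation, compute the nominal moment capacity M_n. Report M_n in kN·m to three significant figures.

M_n ≈ 1610 kN·m

Assume both tension and compression steel yield.
Net tension couple steel: A_s − A'_s = 4390 mm².
a = (A_s − A'_s) f_y / (0.85 f'_c b) = 1821850/(0.85 × 36.1 × 315) = 188.48 mm.
c = a/β₁ = 188.48/0.792 = 237.98 mm; ε'_s = 0.003(c − d')/c = 0.0022 ≥ f_y/E_s = 0.0021, so compression steel does yield.
M_n = (A_s − A'_s) f_y (d − a/2) + A'_s f_y (d − d') = [1821850 × (780 − 94.24) + 506300 × (780 − 62)] × 10⁻⁶ = 1249.35 + 363.52 = 1612.87 kN·m.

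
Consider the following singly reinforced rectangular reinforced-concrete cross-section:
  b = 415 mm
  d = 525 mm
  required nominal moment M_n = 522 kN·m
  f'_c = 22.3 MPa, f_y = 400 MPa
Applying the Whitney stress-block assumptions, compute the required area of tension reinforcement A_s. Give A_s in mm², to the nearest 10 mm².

With M_n = 0.85 f'_c a b (d − a/2), solve the quadratic for a:
a = d − √(d² − 2M_n/(0.85 f'_c b)) = 525 − √(525² − 2 × 522×10⁶/(0.85 × 22.3 × 415)) = 146.97 mm.
A_s = 0.85 f'_c a b / f_y = 0.85 × 22.3 × 146.97 × 415 / 400 = 2890.3 mm².

A_s ≈ 2890 mm²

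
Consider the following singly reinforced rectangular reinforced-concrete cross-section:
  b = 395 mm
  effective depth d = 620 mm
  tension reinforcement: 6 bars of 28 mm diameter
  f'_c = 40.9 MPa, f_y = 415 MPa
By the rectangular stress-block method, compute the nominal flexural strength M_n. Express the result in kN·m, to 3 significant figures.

M_n ≈ 865 kN·m

A_s = 6 × 616 = 3696 mm².
T = A_s f_y = 3696 × 415 = 1533840 N = 1533.84 kN.
From C = T: a = T/(0.85 f'_c b) = 1533840/(0.85 × 40.9 × 395) = 111.70 mm.
M_n = T(d − a/2) = 1533.84 kN × (620 − 55.85) mm = 865.32 kN·m.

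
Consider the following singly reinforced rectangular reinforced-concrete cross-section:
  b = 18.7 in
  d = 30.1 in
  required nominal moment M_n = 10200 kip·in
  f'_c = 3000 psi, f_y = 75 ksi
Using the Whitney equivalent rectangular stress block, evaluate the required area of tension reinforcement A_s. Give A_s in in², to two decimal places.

From M_n = 0.85 f'_c a b (d − a/2):
a = d − √(d² − 2M_n/(0.85 f'_c b)) = 30.1 − √(30.1² − 2 × 10200/(0.85 × 3 × 18.7)) = 8.232 in.
A_s = 0.85 f'_c a b / f_y = 0.85 × 3 × 8.232 × 18.7 / 75 = 5.234 in².

A_s ≈ 5.23 in²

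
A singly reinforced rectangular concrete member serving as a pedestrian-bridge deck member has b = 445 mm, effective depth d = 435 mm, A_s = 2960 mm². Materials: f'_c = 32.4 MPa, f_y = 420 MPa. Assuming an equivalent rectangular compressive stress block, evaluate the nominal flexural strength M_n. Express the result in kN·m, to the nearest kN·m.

M_n ≈ 478 kN·m

T = A_s f_y = 2960 × 420 = 1243200 N = 1243.2 kN.
From C = T: a = T/(0.85 f'_c b) = 1243200/(0.85 × 32.4 × 445) = 101.44 mm.
M_n = T(d − a/2) = 1243.2 kN × (435 − 50.72) mm = 477.74 kN·m.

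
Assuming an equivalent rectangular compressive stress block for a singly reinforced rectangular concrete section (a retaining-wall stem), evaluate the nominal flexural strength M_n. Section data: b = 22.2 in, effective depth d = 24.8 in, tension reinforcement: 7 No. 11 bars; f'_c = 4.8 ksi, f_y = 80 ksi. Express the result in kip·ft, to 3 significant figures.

A_s = 7 × 1.56 = 10.92 in².
T = A_s f_y = 10.92 × 80 = 873.6 kips.
a = T/(0.85 f'_c b) = 873.6/(0.85 × 4.8 × 22.2) = 9.645 in.
M_n = T(d − a/2) = 873.6 × (24.8 − 4.8225) = 17452.3 kip·in = 17452.3/12 = 1454.36 kip·ft.

M_n ≈ 1450 kip·ft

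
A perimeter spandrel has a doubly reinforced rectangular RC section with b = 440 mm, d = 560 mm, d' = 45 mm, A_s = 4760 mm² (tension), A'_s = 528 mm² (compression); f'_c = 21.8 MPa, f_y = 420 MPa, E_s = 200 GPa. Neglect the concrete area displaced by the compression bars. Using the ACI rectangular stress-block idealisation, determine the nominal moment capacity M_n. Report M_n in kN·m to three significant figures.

Assume both tension and compression steel yield.
Net tension couple steel: A_s − A'_s = 4232 mm².
a = (A_s − A'_s) f_y / (0.85 f'_c b) = 1777440/(0.85 × 21.8 × 440) = 218.01 mm.
c = a/β₁ = 218.01/0.85 = 256.48 mm; ε'_s = 0.003(c − d')/c = 0.0025 ≥ f_y/E_s = 0.0021, so compression steel does yield.
M_n = (A_s − A'_s) f_y (d − a/2) + A'_s f_y (d − d') = [1777440 × (560 − 109.005) + 221760 × (560 − 45)] × 10⁻⁶ = 801.62 + 114.21 = 915.83 kN·m.

M_n ≈ 916 kN·m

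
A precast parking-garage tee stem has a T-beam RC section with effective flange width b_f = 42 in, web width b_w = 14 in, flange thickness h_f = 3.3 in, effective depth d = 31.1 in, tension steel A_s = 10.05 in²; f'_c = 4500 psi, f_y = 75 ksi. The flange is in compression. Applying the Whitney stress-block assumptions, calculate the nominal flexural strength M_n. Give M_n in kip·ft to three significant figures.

Tension: T = A_s f_y = 10.05 × 75 = 753.75 kips.
Try a within the flange: a = T/(0.85 f'_c b_f) = 753.75/(0.85 × 4.5 × 42) = 4.692 in.
a = 4.692 > h_f = 3.3 in: the block extends into the web. Split into flange-overhang and web parts.
C_f = 0.85 f'_c (b_f − b_w) h_f = 0.85 × 4.5 × (42 − 14) × 3.3 = 353.4 kips.
Remaining web compression depth: a_w = (T − C_f)/(0.85 f'_c b_w) = (753.75 − 353.4)/(0.85 × 4.5 × 14) = 7.476 in.
M_n = C_f(d − h_f/2) + (T − C_f)(d − a_w/2) = 353.4 × (31.1 − 1.65) + 400.35 × (31.1 − 3.738) = 10407.6 + 10954.4 = 21362.0 kip·in.
M_n = 21362.0/12 = 1780.17 kip·ft.

M_n ≈ 1780 kip·ft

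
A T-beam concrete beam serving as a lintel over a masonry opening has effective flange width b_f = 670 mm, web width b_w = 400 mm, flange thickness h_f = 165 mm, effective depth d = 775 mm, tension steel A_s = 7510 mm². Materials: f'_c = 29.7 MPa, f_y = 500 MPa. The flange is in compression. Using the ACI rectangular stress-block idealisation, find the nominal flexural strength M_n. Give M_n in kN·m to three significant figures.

Tension: T = A_s f_y = 7510 × 500 = 3755000 N.
Try a within the flange: a = T/(0.85 f'_c b_f) = 3755000/(0.85 × 29.7 × 670) = 222.00 mm.
a = 222.00 > h_f = 165 mm: the block extends into the web. Split into flange-overhang and web parts.
C_f = 0.85 f'_c (b_f − b_w) h_f = 0.85 × 29.7 × (670 − 400) × 165 = 1124665 N.
Remaining web compression depth: a_w = (T − C_f)/(0.85 f'_c b_w) = (3755000 − 1124665)/(0.85 × 29.7 × 400) = 260.48 mm.
M_n = C_f(d − h_f/2) + (T − C_f)(d − a_w/2) = 1124665 × (775 − 82.5) + 2630335 × (775 − 130.24) = 778.83 + 1695.93 = 2474.76 × 10⁶ N·mm.
M_n = 2474.76 kN·m.

M_n ≈ 2470 kN·m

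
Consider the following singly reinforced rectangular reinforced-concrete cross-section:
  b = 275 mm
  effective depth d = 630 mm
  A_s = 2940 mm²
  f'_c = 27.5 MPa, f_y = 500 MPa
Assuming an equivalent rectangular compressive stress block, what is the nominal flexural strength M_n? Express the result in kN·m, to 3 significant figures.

M_n ≈ 758 kN·m

T = A_s f_y = 2940 × 500 = 1470000 N = 1470 kN.
From C = T: a = T/(0.85 f'_c b) = 1470000/(0.85 × 27.5 × 275) = 228.68 mm.
M_n = T(d − a/2) = 1470 kN × (630 − 114.34) mm = 758.02 kN·m.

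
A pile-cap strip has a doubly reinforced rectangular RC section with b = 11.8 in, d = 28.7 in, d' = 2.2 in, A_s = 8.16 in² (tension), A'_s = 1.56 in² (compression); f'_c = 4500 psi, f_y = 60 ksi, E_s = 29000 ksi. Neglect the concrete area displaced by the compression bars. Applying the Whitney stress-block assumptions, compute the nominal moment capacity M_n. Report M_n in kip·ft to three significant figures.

M_n ≈ 1010 kip·ft

Assume both steels yield.
a = (A_s − A'_s) f_y/(0.85 f'_c b) = (8.16 − 1.56) × 60/(0.85 × 4.5 × 11.8) = 8.774 in.
c = a/β₁ = 8.774/0.825 = 10.635 in; ε'_s = 0.003(c − d')/c = 0.0024 ≥ ε_y = 0.0021, so the compression steel yields.
M_n = (A_s − A'_s) f_y (d − a/2) + A'_s f_y (d − d') = 396 × (28.7 − 4.387) + 93.6 × (28.7 − 2.2) = 9627.9 + 2480.4 = 12108.3 kip·in = 12108.3/12 = 1009.03 kip·ft.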